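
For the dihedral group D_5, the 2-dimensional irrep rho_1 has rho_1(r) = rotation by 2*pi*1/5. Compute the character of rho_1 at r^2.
chi_{rho_1}(r^2) = 2*cos(2*pi*1*2/5) = -sqrt(5)/2 - 1/2

Why: rho_1(r^2) is rotation by angle 2*pi*1*2/5, whose trace is 2*cos(2*pi*1*2/5) = -sqrt(5)/2 - 1/2.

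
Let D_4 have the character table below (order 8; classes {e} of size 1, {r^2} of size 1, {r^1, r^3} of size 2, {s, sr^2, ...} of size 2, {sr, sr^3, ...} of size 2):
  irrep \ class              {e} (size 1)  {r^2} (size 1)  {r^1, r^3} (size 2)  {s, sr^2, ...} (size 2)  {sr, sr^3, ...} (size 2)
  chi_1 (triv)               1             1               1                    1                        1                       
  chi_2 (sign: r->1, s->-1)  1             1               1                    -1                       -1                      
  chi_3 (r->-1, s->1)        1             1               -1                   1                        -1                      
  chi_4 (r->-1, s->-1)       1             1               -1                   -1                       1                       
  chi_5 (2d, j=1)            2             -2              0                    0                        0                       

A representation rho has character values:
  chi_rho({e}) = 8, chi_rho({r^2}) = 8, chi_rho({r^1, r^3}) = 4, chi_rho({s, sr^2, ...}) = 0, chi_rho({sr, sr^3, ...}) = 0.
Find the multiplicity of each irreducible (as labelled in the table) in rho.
Multiplicities: chi_1: 3, chi_2: 3, chi_3: 1, chi_4: 1, chi_5: 0.

Details: Use <chi_rho, chi> = (1/|G|) sum_C |C| * chi_rho(C) * conj(chi(C)) with |G| = 8 for each irreducible chi in the table:
  <chi_rho, chi_1> = (1/8)[1*(8)*conj(1) + 1*(8)*conj(1) + 2*(4)*conj(1) + 2*(0)*conj(1) + 2*(0)*conj(1)]
      = (1/8)[(8) + (8) + (8) + (0) + (0)] = 24/8 = 3
  <chi_rho, chi_2> = (1/8)[1*(8)*conj(1) + 1*(8)*conj(1) + 2*(4)*conj(1) + 2*(0)*conj(-1) + 2*(0)*conj(-1)]
      = (1/8)[(8) + (8) + (8) + (0) + (0)] = 24/8 = 3
  <chi_rho, chi_3> = (1/8)[1*(8)*conj(1) + 1*(8)*conj(1) + 2*(4)*conj(-1) + 2*(0)*conj(1) + 2*(0)*conj(-1)]
      = (1/8)[(8) + (8) + (-8) + (0) + (0)] = 8/8 = 1
  <chi_rho, chi_4> = (1/8)[1*(8)*conj(1) + 1*(8)*conj(1) + 2*(4)*conj(-1) + 2*(0)*conj(-1) + 2*(0)*conj(1)]
      = (1/8)[(8) + (8) + (-8) + (0) + (0)] = 8/8 = 1
  <chi_rho, chi_5> = (1/8)[1*(8)*conj(2) + 1*(8)*conj(-2) + 2*(4)*conj(0) + 2*(0)*conj(0) + 2*(0)*conj(0)]
      = (1/8)[(16) + (-16) + (0) + (0) + (0)] = 0/8 = 0
Dimension check: dim(rho) = sum (mult * dim) = 3*1 + 3*1 + 1*1 + 1*1 + 0*2 = 8 = chi_rho(e) = 8.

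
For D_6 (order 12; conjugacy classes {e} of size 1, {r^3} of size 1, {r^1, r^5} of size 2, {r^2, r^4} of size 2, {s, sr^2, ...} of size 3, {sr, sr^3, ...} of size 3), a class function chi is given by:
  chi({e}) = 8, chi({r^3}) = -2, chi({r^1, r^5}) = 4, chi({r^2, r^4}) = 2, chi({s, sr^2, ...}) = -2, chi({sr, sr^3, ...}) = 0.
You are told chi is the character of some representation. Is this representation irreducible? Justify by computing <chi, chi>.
Not irreducible (reducible): <chi, chi> = 10 > 1.

<chi, chi> = (1/|G|) sum_C |C| * |chi(C)|^2 = (1/12)[1*|8|^2 + 1*|-2|^2 + 2*|4|^2 + 2*|2|^2 + 3*|-2|^2 + 3*|0|^2]
  = (1/12)[(64) + (4) + (32) + (8) + (12) + (0)] = 120/12 = 10.
A character is irreducible iff <chi, chi> = 1, so this representation is reducible.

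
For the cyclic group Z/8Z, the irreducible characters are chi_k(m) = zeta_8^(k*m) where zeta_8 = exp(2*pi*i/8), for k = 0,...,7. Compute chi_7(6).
chi_7(6) = zeta_8^42 = I

Working: chi_7(6) = zeta_8^(7*6) = zeta_8^42. Since zeta_8^8 = 1, this equals zeta_8^2 = exp(2*pi*i*2/8) = I.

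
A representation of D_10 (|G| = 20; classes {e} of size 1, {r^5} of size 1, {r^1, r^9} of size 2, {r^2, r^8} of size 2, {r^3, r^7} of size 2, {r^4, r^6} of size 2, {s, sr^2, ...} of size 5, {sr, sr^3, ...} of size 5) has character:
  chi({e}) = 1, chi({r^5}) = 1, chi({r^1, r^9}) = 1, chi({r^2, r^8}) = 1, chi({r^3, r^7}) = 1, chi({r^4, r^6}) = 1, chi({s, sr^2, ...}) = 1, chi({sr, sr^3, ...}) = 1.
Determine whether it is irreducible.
Irreducible: <chi, chi> = 1.

Why: <chi, chi> = (1/|G|) sum_C |C| * |chi(C)|^2 = (1/20)[1*|1|^2 + 1*|1|^2 + 2*|1|^2 + 2*|1|^2 + 2*|1|^2 + 2*|1|^2 + 5*|1|^2 + 5*|1|^2]
  = (1/20)[(1) + (1) + (2) + (2) + (2) + (2) + (5) + (5)] = 20/20 = 1.
A character is irreducible iff <chi, chi> = 1, so this representation is irreducible.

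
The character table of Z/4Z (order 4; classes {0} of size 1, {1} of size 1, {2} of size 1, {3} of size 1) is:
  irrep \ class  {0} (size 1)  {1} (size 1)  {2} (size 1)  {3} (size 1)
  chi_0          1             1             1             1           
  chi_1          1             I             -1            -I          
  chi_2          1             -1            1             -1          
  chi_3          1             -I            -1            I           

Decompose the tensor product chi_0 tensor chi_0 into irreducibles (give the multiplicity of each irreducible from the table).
chi_0 tensor chi_0 = chi_0 (all other irreducibles have multiplicity 0).

Argument: The character of a tensor product is the pointwise product (chi_0 * chi_0)(C) = chi_0(C) * chi_0(C):
  {0}: (1)*(1), {1}: (1)*(1), {2}: (1)*(1), {3}: (1)*(1)
so (chi_0 * chi_0) takes values
  {0} -> 1, {1} -> 1, {2} -> 1, {3} -> 1.
Now take the inner product of this character with each irreducible chi from the table, <chi_0*chi_0, chi> = (1/4) sum_C |C| (chi_0*chi_0)(C) conj(chi(C)):
  <chi_0*chi_0, chi_0> = (1/4)[1*(1)*conj(1) + 1*(1)*conj(1) + 1*(1)*conj(1) + 1*(1)*conj(1)]
      = (1/4)[(1) + (1) + (1) + (1)] = 4/4 = 1
  <chi_0*chi_0, chi_1> = (1/4)[1*(1)*conj(1) + 1*(1)*conj(I) + 1*(1)*conj(-1) + 1*(1)*conj(-I)]
      = (1/4)[(1) + (-I) + (-1) + (I)] = 0/4 = 0
  <chi_0*chi_0, chi_2> = (1/4)[1*(1)*conj(1) + 1*(1)*conj(-1) + 1*(1)*conj(1) + 1*(1)*conj(-1)]
      = (1/4)[(1) + (-1) + (1) + (-1)] = 0/4 = 0
  <chi_0*chi_0, chi_3> = (1/4)[1*(1)*conj(1) + 1*(1)*conj(-I) + 1*(1)*conj(-1) + 1*(1)*conj(I)]
      = (1/4)[(1) + (I) + (-1) + (-I)] = 0/4 = 0
(Exp terms are combined using exp(i*s)*conj(exp(i*t)) = exp(i*(s-t)), and sums of them are collapsed using the identity that for every m > 1 the m distinct m-th roots of unity sum to 0, e.g. 1 + exp(2*I*pi/3) + exp(-2*I*pi/3) = 0.)
Hence the multiplicities are chi_0: 1. Dimension check: dim(chi_0)*dim(chi_0) = 1*1 = 1 and sum (mult * dim) = 1*1 = 1.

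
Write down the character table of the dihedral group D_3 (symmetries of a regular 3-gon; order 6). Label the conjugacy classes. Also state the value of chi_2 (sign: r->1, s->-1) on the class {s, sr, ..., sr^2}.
Conjugacy classes: {e} of size 1, {r^1, r^2} of size 2, {s, sr, ..., sr^2} of size 3.
Character table:
  irrep \ class              {e} (size 1)  {r^1, r^2} (size 2)  {s, sr, ..., sr^2} (size 3)
  chi_1 (triv)               1             1                    1                          
  chi_2 (sign: r->1, s->-1)  1             1                    -1                         
  chi_3 (2d, j=1)            2             -1                   0                          

Spot check: chi_2 (sign: r->1, s->-1) on {s, sr, ..., sr^2} = -1.

Justification: D_3 has order 2*3 = 6 with 3 conjugacy classes, hence 3 irreducibles. Sum of squared dims 1 + 1 + 4 = 6 = |G|. Linear characters come from the abelianisation; the 2-dimensional irreps have character r^k -> 2*cos(2*pi*j*k/3), reflections -> 0.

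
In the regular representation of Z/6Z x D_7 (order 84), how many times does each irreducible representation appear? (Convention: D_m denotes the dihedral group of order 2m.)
Each irreducible V_i of dimension d_i appears with multiplicity d_i, i.e. rho_reg = (direct sum over all irreducibles V_i) d_i V_i. The irreducible dimensions for Z/6Z x D_7 are 1, 1, 1, 1, 1, 1, 1, 1, 1, 1, 1, 1, 2, 2, 2, 2, 2, 2, 2, 2, 2, 2, 2, 2, 2, 2, 2, 2, 2, 2: 12 irreducibles of dimension 1, each with multiplicity 1; 18 irreducibles of dimension 2, each with multiplicity 2. Total dimension 12*1*1 + 18*2*2 = 84 = |G|.

Why: General theorem: in the regular representation of a finite group G, each irreducible appears with multiplicity equal to its dimension. Check: dim(rho_reg) = sum d_i^2 = 1 + 1 + 1 + 1 + 1 + 1 + 1 + 1 + 1 + 1 + 1 + 1 + 4 + 4 + 4 + 4 + 4 + 4 + 4 + 4 + 4 + 4 + 4 + 4 + 4 + 4 + 4 + 4 + 4 + 4 = 84 = |G|.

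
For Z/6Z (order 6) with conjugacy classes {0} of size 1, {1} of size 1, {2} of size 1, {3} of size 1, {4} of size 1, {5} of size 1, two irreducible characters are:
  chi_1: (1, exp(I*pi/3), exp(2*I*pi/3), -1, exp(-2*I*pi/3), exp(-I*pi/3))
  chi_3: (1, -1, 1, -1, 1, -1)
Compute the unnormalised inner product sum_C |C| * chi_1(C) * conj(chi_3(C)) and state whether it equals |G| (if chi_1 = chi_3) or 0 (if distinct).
Sum = 0; so <chi_1, chi_3> = 0 (distinct irreducibles are orthogonal).

Derivation: Compute term by term over conjugacy classes (|C| * chi_1(C) * conj(chi_3(C))):
  1*(1)*conj(1) + 1*(exp(I*pi/3))*conj(-1) + 1*(exp(2*I*pi/3))*conj(1) + 1*(-1)*conj(-1) + 1*(exp(-2*I*pi/3))*conj(1) + 1*(exp(-I*pi/3))*conj(-1)
  = (1) + (-exp(I*pi/3)) + (exp(2*I*pi/3)) + (1) + (exp(-2*I*pi/3)) + (-exp(-I*pi/3))
  = 0.
(Exp terms are combined using exp(i*s)*conj(exp(i*t)) = exp(i*(s-t)), and sums of them are collapsed using the identity that for every m > 1 the m distinct m-th roots of unity sum to 0, e.g. 1 + exp(2*I*pi/3) + exp(-2*I*pi/3) = 0.)
Dividing by |G| = 6 gives 0/6 = 0, matching the row-orthogonality relation <chi_1, chi_3> = [chi_1 = chi_3].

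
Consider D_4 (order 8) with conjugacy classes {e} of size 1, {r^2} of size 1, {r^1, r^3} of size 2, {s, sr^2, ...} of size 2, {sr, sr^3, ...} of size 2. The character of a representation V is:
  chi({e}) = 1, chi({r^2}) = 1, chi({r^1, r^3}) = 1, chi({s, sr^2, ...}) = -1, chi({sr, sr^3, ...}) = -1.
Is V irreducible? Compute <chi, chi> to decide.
Irreducible: <chi, chi> = 1.

Argument: <chi, chi> = (1/|G|) sum_C |C| * |chi(C)|^2 = (1/8)[1*|1|^2 + 1*|1|^2 + 2*|1|^2 + 2*|-1|^2 + 2*|-1|^2]
  = (1/8)[(1) + (1) + (2) + (2) + (2)] = 8/8 = 1.
A character is irreducible iff <chi, chi> = 1, so this representation is irreducible.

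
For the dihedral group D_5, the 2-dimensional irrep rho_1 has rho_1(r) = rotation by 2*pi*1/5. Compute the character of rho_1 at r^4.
chi_{rho_1}(r^4) = 2*cos(2*pi*1*4/5) = -1/2 + sqrt(5)/2

Argument: rho_1(r^4) is rotation by angle 2*pi*1*4/5, whose trace is 2*cos(2*pi*1*4/5) = -1/2 + sqrt(5)/2.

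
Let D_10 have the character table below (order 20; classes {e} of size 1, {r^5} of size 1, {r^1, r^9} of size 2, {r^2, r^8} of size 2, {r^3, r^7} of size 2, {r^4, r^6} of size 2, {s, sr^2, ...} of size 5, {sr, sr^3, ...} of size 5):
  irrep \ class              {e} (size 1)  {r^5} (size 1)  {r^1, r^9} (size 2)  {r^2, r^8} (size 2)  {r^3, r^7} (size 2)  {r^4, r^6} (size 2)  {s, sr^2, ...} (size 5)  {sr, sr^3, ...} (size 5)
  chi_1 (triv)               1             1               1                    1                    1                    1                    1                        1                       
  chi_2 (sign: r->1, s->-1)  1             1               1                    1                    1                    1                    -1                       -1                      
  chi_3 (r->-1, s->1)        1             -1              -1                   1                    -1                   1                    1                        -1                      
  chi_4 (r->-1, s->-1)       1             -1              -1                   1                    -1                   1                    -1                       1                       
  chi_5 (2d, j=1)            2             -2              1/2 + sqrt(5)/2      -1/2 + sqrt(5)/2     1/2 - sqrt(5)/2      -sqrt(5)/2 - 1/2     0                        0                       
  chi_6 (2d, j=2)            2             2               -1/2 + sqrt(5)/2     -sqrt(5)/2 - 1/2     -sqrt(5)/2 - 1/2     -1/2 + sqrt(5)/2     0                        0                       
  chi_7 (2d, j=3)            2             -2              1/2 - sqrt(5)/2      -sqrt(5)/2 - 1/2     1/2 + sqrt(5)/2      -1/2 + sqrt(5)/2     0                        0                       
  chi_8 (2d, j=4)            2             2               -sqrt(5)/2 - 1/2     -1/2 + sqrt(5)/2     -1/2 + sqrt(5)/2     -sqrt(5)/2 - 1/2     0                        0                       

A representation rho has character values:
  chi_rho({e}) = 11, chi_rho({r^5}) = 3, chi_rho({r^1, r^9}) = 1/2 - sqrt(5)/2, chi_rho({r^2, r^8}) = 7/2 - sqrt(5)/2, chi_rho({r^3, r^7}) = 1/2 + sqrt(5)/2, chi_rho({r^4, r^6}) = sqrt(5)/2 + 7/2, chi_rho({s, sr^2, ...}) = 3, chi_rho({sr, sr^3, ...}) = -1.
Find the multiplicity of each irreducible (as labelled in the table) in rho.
Multiplicities: chi_1: 2, chi_2: 1, chi_3: 2, chi_4: 0, chi_5: 0, chi_6: 1, chi_7: 1, chi_8: 1.

Solution. Use <chi_rho, chi> = (1/|G|) sum_C |C| * chi_rho(C) * conj(chi(C)) with |G| = 20 for each irreducible chi in the table:
  <chi_rho, chi_1> = (1/20)[1*(11)*conj(1) + 1*(3)*conj(1) + 2*(1/2 - sqrt(5)/2)*conj(1) + 2*(7/2 - sqrt(5)/2)*conj(1) + 2*(1/2 + sqrt(5)/2)*conj(1) + 2*(sqrt(5)/2 + 7/2)*conj(1) + 5*(3)*conj(1) + 5*(-1)*conj(1)]
      = (1/20)[(11) + (3) + (1 - sqrt(5)) + (7 - sqrt(5)) + (1 + sqrt(5)) + (sqrt(5) + 7) + (15) + (-5)] = 40/20 = 2
  <chi_rho, chi_2> = (1/20)[1*(11)*conj(1) + 1*(3)*conj(1) + 2*(1/2 - sqrt(5)/2)*conj(1) + 2*(7/2 - sqrt(5)/2)*conj(1) + 2*(1/2 + sqrt(5)/2)*conj(1) + 2*(sqrt(5)/2 + 7/2)*conj(1) + 5*(3)*conj(-1) + 5*(-1)*conj(-1)]
      = (1/20)[(11) + (3) + (1 - sqrt(5)) + (7 - sqrt(5)) + (1 + sqrt(5)) + (sqrt(5) + 7) + (-15) + (5)] = 20/20 = 1
  <chi_rho, chi_3> = (1/20)[1*(11)*conj(1) + 1*(3)*conj(-1) + 2*(1/2 - sqrt(5)/2)*conj(-1) + 2*(7/2 - sqrt(5)/2)*conj(1) + 2*(1/2 + sqrt(5)/2)*conj(-1) + 2*(sqrt(5)/2 + 7/2)*conj(1) + 5*(3)*conj(1) + 5*(-1)*conj(-1)]
      = (1/20)[(11) + (-3) + (-1 + sqrt(5)) + (7 - sqrt(5)) + (-sqrt(5) - 1) + (sqrt(5) + 7) + (15) + (5)] = 40/20 = 2
  <chi_rho, chi_4> = (1/20)[1*(11)*conj(1) + 1*(3)*conj(-1) + 2*(1/2 - sqrt(5)/2)*conj(-1) + 2*(7/2 - sqrt(5)/2)*conj(1) + 2*(1/2 + sqrt(5)/2)*conj(-1) + 2*(sqrt(5)/2 + 7/2)*conj(1) + 5*(3)*conj(-1) + 5*(-1)*conj(1)]
      = (1/20)[(11) + (-3) + (-1 + sqrt(5)) + (7 - sqrt(5)) + (-sqrt(5) - 1) + (sqrt(5) + 7) + (-15) + (-5)] = 0/20 = 0
  <chi_rho, chi_5> = (1/20)[1*(11)*conj(2) + 1*(3)*conj(-2) + 2*(1/2 - sqrt(5)/2)*conj(1/2 + sqrt(5)/2) + 2*(7/2 - sqrt(5)/2)*conj(-1/2 + sqrt(5)/2) + 2*(1/2 + sqrt(5)/2)*conj(1/2 - sqrt(5)/2) + 2*(sqrt(5)/2 + 7/2)*conj(-sqrt(5)/2 - 1/2) + 5*(3)*conj(0) + 5*(-1)*conj(0)]
      = (1/20)[(22) + (-6) + (-2) + (-6 + 4*sqrt(5)) + (-2) + (-4*sqrt(5) - 6) + (0) + (0)] = 0/20 = 0
  <chi_rho, chi_6> = (1/20)[1*(11)*conj(2) + 1*(3)*conj(2) + 2*(1/2 - sqrt(5)/2)*conj(-1/2 + sqrt(5)/2) + 2*(7/2 - sqrt(5)/2)*conj(-sqrt(5)/2 - 1/2) + 2*(1/2 + sqrt(5)/2)*conj(-sqrt(5)/2 - 1/2) + 2*(sqrt(5)/2 + 7/2)*conj(-1/2 + sqrt(5)/2) + 5*(3)*conj(0) + 5*(-1)*conj(0)]
      = (1/20)[(22) + (6) + (-3 + sqrt(5)) + (-3*sqrt(5) - 1) + (-3 - sqrt(5)) + (-1 + 3*sqrt(5)) + (0) + (0)] = 20/20 = 1
  <chi_rho, chi_7> = (1/20)[1*(11)*conj(2) + 1*(3)*conj(-2) + 2*(1/2 - sqrt(5)/2)*conj(1/2 - sqrt(5)/2) + 2*(7/2 - sqrt(5)/2)*conj(-sqrt(5)/2 - 1/2) + 2*(1/2 + sqrt(5)/2)*conj(1/2 + sqrt(5)/2) + 2*(sqrt(5)/2 + 7/2)*conj(-1/2 + sqrt(5)/2) + 5*(3)*conj(0) + 5*(-1)*conj(0)]
      = (1/20)[(22) + (-6) + (3 - sqrt(5)) + (-3*sqrt(5) - 1) + (sqrt(5) + 3) + (-1 + 3*sqrt(5)) + (0) + (0)] = 20/20 = 1
  <chi_rho, chi_8> = (1/20)[1*(11)*conj(2) + 1*(3)*conj(2) + 2*(1/2 - sqrt(5)/2)*conj(-sqrt(5)/2 - 1/2) + 2*(7/2 - sqrt(5)/2)*conj(-1/2 + sqrt(5)/2) + 2*(1/2 + sqrt(5)/2)*conj(-1/2 + sqrt(5)/2) + 2*(sqrt(5)/2 + 7/2)*conj(-sqrt(5)/2 - 1/2) + 5*(3)*conj(0) + 5*(-1)*conj(0)]
      = (1/20)[(22) + (6) + (2) + (-6 + 4*sqrt(5)) + (2) + (-4*sqrt(5) - 6) + (0) + (0)] = 20/20 = 1
Dimension check: dim(rho) = sum (mult * dim) = 2*1 + 1*1 + 2*1 + 0*1 + 0*2 + 1*2 + 1*2 + 1*2 = 11 = chi_rho(e) = 11.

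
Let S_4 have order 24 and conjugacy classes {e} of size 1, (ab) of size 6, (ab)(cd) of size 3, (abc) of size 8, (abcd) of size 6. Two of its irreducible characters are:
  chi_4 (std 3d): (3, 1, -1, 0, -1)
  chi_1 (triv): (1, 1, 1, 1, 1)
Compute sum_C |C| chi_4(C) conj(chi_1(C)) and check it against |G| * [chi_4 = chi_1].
Sum = 0; so <chi_4, chi_1> = 0 (distinct irreducibles are orthogonal).

Proof sketch: Compute term by term over conjugacy classes (|C| * chi_4(C) * conj(chi_1(C))):
  1*(3)*conj(1) + 6*(1)*conj(1) + 3*(-1)*conj(1) + 8*(0)*conj(1) + 6*(-1)*conj(1)
  = (3) + (6) + (-3) + (0) + (-6)
  = 0.
Dividing by |G| = 24 gives 0/24 = 0, matching the row-orthogonality relation <chi_4, chi_1> = [chi_4 = chi_1].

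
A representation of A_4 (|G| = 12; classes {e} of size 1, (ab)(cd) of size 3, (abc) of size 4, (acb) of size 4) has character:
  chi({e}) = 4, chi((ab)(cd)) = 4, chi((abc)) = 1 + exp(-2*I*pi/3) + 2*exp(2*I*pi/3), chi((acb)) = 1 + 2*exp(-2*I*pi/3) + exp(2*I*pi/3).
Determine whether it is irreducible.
Not irreducible (reducible): <chi, chi> = 6 > 1.

Solution. <chi, chi> = (1/|G|) sum_C |C| * |chi(C)|^2 = (1/12)[1*|4|^2 + 3*|4|^2 + 4*|1 + exp(-2*I*pi/3) + 2*exp(2*I*pi/3)|^2 + 4*|1 + 2*exp(-2*I*pi/3) + exp(2*I*pi/3)|^2]
  = (1/12)[(16) + (48) + (4) + (4)] = 72/12 = 6.
(Exp terms are combined using exp(i*s)*conj(exp(i*t)) = exp(i*(s-t)), and sums of them are collapsed using the identity that for every m > 1 the m distinct m-th roots of unity sum to 0, e.g. 1 + exp(2*I*pi/3) + exp(-2*I*pi/3) = 0.)
A character is irreducible iff <chi, chi> = 1, so this representation is reducible.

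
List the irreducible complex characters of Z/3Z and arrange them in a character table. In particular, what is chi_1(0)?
Character table of Z/3Z (irreps indexed chi_0,...,chi_2 with chi_k(m) = zeta_3^(k*m), zeta_3 = exp(2*pi*i/3)):
  irrep \ class  {0} (size 1)  {1} (size 1)    {2} (size 1)  
  chi_0          1             1               1             
  chi_1          1             exp(2*I*pi/3)   exp(-2*I*pi/3)
  chi_2          1             exp(-2*I*pi/3)  exp(2*I*pi/3) 

Spot check: chi_1(0) = zeta_3^(1*0) = zeta_3^0 = 1.

Reasoning: Z/3Z is abelian, so all 3 irreducible complex representations are 1-dimensional. They are given by chi_k(m) = zeta_3^(k*m) for k = 0,...,2. Row orthogonality: sum_m chi_k(m) conj(chi_l(m)) = 3 * [k = l].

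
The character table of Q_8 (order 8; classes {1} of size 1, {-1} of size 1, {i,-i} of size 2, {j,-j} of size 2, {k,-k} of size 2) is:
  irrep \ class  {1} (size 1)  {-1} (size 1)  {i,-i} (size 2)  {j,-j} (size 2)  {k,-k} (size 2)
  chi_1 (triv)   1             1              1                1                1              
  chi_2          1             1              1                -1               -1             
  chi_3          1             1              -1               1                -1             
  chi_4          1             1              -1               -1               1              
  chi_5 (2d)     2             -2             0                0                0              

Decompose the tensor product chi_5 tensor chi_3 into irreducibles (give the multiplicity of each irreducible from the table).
chi_5 tensor chi_3 = chi_5 (all other irreducibles have multiplicity 0).

Proof sketch: The character of a tensor product is the pointwise product (chi_5 * chi_3)(C) = chi_5(C) * chi_3(C):
  {1}: (2)*(1), {-1}: (-2)*(1), {i,-i}: (0)*(-1), {j,-j}: (0)*(1), {k,-k}: (0)*(-1)
so (chi_5 * chi_3) takes values
  {1} -> 2, {-1} -> -2, {i,-i} -> 0, {j,-j} -> 0, {k,-k} -> 0.
Now take the inner product of this character with each irreducible chi from the table, <chi_5*chi_3, chi> = (1/8) sum_C |C| (chi_5*chi_3)(C) conj(chi(C)):
  <chi_5*chi_3, chi_1> = (1/8)[1*(2)*conj(1) + 1*(-2)*conj(1) + 2*(0)*conj(1) + 2*(0)*conj(1) + 2*(0)*conj(1)]
      = (1/8)[(2) + (-2) + (0) + (0) + (0)] = 0/8 = 0
  <chi_5*chi_3, chi_2> = (1/8)[1*(2)*conj(1) + 1*(-2)*conj(1) + 2*(0)*conj(1) + 2*(0)*conj(-1) + 2*(0)*conj(-1)]
      = (1/8)[(2) + (-2) + (0) + (0) + (0)] = 0/8 = 0
  <chi_5*chi_3, chi_3> = (1/8)[1*(2)*conj(1) + 1*(-2)*conj(1) + 2*(0)*conj(-1) + 2*(0)*conj(1) + 2*(0)*conj(-1)]
      = (1/8)[(2) + (-2) + (0) + (0) + (0)] = 0/8 = 0
  <chi_5*chi_3, chi_4> = (1/8)[1*(2)*conj(1) + 1*(-2)*conj(1) + 2*(0)*conj(-1) + 2*(0)*conj(-1) + 2*(0)*conj(1)]
      = (1/8)[(2) + (-2) + (0) + (0) + (0)] = 0/8 = 0
  <chi_5*chi_3, chi_5> = (1/8)[1*(2)*conj(2) + 1*(-2)*conj(-2) + 2*(0)*conj(0) + 2*(0)*conj(0) + 2*(0)*conj(0)]
      = (1/8)[(4) + (4) + (0) + (0) + (0)] = 8/8 = 1
Hence the multiplicities are chi_5: 1. Dimension check: dim(chi_5)*dim(chi_3) = 2*1 = 2 and sum (mult * dim) = 1*2 = 2.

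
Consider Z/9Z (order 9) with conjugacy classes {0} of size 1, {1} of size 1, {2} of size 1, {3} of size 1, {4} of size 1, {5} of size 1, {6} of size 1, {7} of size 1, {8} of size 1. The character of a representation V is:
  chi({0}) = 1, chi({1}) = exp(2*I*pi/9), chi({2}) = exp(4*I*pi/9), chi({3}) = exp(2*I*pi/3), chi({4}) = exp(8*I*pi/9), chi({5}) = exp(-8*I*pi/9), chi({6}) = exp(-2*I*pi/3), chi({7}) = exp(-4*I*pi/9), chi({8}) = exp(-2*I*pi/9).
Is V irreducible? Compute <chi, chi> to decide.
Irreducible: <chi, chi> = 1.

Reasoning: <chi, chi> = (1/|G|) sum_C |C| * |chi(C)|^2 = (1/9)[1*|1|^2 + 1*|exp(2*I*pi/9)|^2 + 1*|exp(4*I*pi/9)|^2 + 1*|exp(2*I*pi/3)|^2 + 1*|exp(8*I*pi/9)|^2 + 1*|exp(-8*I*pi/9)|^2 + 1*|exp(-2*I*pi/3)|^2 + 1*|exp(-4*I*pi/9)|^2 + 1*|exp(-2*I*pi/9)|^2]
  = (1/9)[(1) + (1) + (1) + (1) + (1) + (1) + (1) + (1) + (1)] = 9/9 = 1.
(Exp terms are combined using exp(i*s)*conj(exp(i*t)) = exp(i*(s-t)), and sums of them are collapsed using the identity that for every m > 1 the m distinct m-th roots of unity sum to 0, e.g. 1 + exp(2*I*pi/3) + exp(-2*I*pi/3) = 0.)
A character is irreducible iff <chi, chi> = 1, so this representation is irreducible.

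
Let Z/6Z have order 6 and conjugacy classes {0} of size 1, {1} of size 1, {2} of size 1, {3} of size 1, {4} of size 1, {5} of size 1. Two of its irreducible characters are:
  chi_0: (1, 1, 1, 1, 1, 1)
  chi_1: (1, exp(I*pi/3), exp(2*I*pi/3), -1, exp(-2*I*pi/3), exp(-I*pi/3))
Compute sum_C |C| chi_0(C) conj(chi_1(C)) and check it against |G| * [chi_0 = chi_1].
Sum = 0; so <chi_0, chi_1> = 0 (distinct irreducibles are orthogonal).

Justification: Compute term by term over conjugacy classes (|C| * chi_0(C) * conj(chi_1(C))):
  1*(1)*conj(1) + 1*(1)*conj(exp(I*pi/3)) + 1*(1)*conj(exp(2*I*pi/3)) + 1*(1)*conj(-1) + 1*(1)*conj(exp(-2*I*pi/3)) + 1*(1)*conj(exp(-I*pi/3))
  = (1) + (exp(-I*pi/3)) + (exp(-2*I*pi/3)) + (-1) + (exp(2*I*pi/3)) + (exp(I*pi/3))
  = 0.
(Exp terms are combined using exp(i*s)*conj(exp(i*t)) = exp(i*(s-t)), and sums of them are collapsed using the identity that for every m > 1 the m distinct m-th roots of unity sum to 0, e.g. 1 + exp(2*I*pi/3) + exp(-2*I*pi/3) = 0.)
Dividing by |G| = 6 gives 0/6 = 0, matching the row-orthogonality relation <chi_0, chi_1> = [chi_0 = chi_1].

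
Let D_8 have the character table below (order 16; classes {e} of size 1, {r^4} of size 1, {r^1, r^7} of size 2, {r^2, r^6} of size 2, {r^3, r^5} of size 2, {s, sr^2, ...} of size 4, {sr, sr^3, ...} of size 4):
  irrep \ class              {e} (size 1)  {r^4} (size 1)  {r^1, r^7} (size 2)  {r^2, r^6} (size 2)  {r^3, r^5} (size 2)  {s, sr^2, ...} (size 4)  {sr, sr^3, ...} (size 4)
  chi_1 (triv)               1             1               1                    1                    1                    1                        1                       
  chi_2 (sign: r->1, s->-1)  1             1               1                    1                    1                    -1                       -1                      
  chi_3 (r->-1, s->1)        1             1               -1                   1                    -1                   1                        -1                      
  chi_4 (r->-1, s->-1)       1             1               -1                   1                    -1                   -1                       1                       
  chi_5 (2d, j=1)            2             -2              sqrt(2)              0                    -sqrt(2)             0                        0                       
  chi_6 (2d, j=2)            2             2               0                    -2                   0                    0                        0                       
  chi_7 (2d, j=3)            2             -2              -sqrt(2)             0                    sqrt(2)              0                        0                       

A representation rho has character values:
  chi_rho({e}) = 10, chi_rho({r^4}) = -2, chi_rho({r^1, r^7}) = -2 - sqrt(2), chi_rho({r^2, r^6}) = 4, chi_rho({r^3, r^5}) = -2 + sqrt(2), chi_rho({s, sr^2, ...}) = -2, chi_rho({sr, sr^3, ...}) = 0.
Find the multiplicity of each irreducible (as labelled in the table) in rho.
Multiplicities: chi_1: 0, chi_2: 1, chi_3: 1, chi_4: 2, chi_5: 1, chi_6: 0, chi_7: 2.

Proof sketch: Use <chi_rho, chi> = (1/|G|) sum_C |C| * chi_rho(C) * conj(chi(C)) with |G| = 16 for each irreducible chi in the table:
  <chi_rho, chi_1> = (1/16)[1*(10)*conj(1) + 1*(-2)*conj(1) + 2*(-2 - sqrt(2))*conj(1) + 2*(4)*conj(1) + 2*(-2 + sqrt(2))*conj(1) + 4*(-2)*conj(1) + 4*(0)*conj(1)]
      = (1/16)[(10) + (-2) + (-4 - 2*sqrt(2)) + (8) + (-4 + 2*sqrt(2)) + (-8) + (0)] = 0/16 = 0
  <chi_rho, chi_2> = (1/16)[1*(10)*conj(1) + 1*(-2)*conj(1) + 2*(-2 - sqrt(2))*conj(1) + 2*(4)*conj(1) + 2*(-2 + sqrt(2))*conj(1) + 4*(-2)*conj(-1) + 4*(0)*conj(-1)]
      = (1/16)[(10) + (-2) + (-4 - 2*sqrt(2)) + (8) + (-4 + 2*sqrt(2)) + (8) + (0)] = 16/16 = 1
  <chi_rho, chi_3> = (1/16)[1*(10)*conj(1) + 1*(-2)*conj(1) + 2*(-2 - sqrt(2))*conj(-1) + 2*(4)*conj(1) + 2*(-2 + sqrt(2))*conj(-1) + 4*(-2)*conj(1) + 4*(0)*conj(-1)]
      = (1/16)[(10) + (-2) + (2*sqrt(2) + 4) + (8) + (4 - 2*sqrt(2)) + (-8) + (0)] = 16/16 = 1
  <chi_rho, chi_4> = (1/16)[1*(10)*conj(1) + 1*(-2)*conj(1) + 2*(-2 - sqrt(2))*conj(-1) + 2*(4)*conj(1) + 2*(-2 + sqrt(2))*conj(-1) + 4*(-2)*conj(-1) + 4*(0)*conj(1)]
      = (1/16)[(10) + (-2) + (2*sqrt(2) + 4) + (8) + (4 - 2*sqrt(2)) + (8) + (0)] = 32/16 = 2
  <chi_rho, chi_5> = (1/16)[1*(10)*conj(2) + 1*(-2)*conj(-2) + 2*(-2 - sqrt(2))*conj(sqrt(2)) + 2*(4)*conj(0) + 2*(-2 + sqrt(2))*conj(-sqrt(2)) + 4*(-2)*conj(0) + 4*(0)*conj(0)]
      = (1/16)[(20) + (4) + (-4*sqrt(2) - 4) + (0) + (-4 + 4*sqrt(2)) + (0) + (0)] = 16/16 = 1
  <chi_rho, chi_6> = (1/16)[1*(10)*conj(2) + 1*(-2)*conj(2) + 2*(-2 - sqrt(2))*conj(0) + 2*(4)*conj(-2) + 2*(-2 + sqrt(2))*conj(0) + 4*(-2)*conj(0) + 4*(0)*conj(0)]
      = (1/16)[(20) + (-4) + (0) + (-16) + (0) + (0) + (0)] = 0/16 = 0
  <chi_rho, chi_7> = (1/16)[1*(10)*conj(2) + 1*(-2)*conj(-2) + 2*(-2 - sqrt(2))*conj(-sqrt(2)) + 2*(4)*conj(0) + 2*(-2 + sqrt(2))*conj(sqrt(2)) + 4*(-2)*conj(0) + 4*(0)*conj(0)]
      = (1/16)[(20) + (4) + (4 + 4*sqrt(2)) + (0) + (4 - 4*sqrt(2)) + (0) + (0)] = 32/16 = 2
Dimension check: dim(rho) = sum (mult * dim) = 0*1 + 1*1 + 1*1 + 2*1 + 1*2 + 0*2 + 2*2 = 10 = chi_rho(e) = 10.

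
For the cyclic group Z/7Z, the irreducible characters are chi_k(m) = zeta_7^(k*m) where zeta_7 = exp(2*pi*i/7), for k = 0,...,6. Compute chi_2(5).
chi_2(5) = zeta_7^10 = exp(6*I*pi/7)

chi_2(5) = zeta_7^(2*5) = zeta_7^10. Since zeta_7^7 = 1, this equals zeta_7^3 = exp(2*pi*i*3/7) = exp(6*I*pi/7).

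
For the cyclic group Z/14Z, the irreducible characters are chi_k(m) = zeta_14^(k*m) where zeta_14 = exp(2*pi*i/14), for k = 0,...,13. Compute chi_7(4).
chi_7(4) = zeta_14^28 = 1

Justification: chi_7(4) = zeta_14^(7*4) = zeta_14^28. Since zeta_14^14 = 1, this equals zeta_14^0 = exp(2*pi*i*0/14) = 1.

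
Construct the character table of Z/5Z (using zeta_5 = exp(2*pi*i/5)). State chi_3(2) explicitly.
Character table of Z/5Z (irreps indexed chi_0,...,chi_4 with chi_k(m) = zeta_5^(k*m), zeta_5 = exp(2*pi*i/5)):
  irrep \ class  {0} (size 1)  {1} (size 1)    {2} (size 1)    {3} (size 1)    {4} (size 1)  
  chi_0          1             1               1               1               1             
  chi_1          1             exp(2*I*pi/5)   exp(4*I*pi/5)   exp(-4*I*pi/5)  exp(-2*I*pi/5)
  chi_2          1             exp(4*I*pi/5)   exp(-2*I*pi/5)  exp(2*I*pi/5)   exp(-4*I*pi/5)
  chi_3          1             exp(-4*I*pi/5)  exp(2*I*pi/5)   exp(-2*I*pi/5)  exp(4*I*pi/5) 
  chi_4          1             exp(-2*I*pi/5)  exp(-4*I*pi/5)  exp(4*I*pi/5)   exp(2*I*pi/5) 

Spot check: chi_3(2) = zeta_5^(3*2) = zeta_5^6 = exp(2*I*pi/5).

Justification: Z/5Z is abelian, so all 5 irreducible complex representations are 1-dimensional. They are given by chi_k(m) = zeta_5^(k*m) for k = 0,...,4. Row orthogonality: sum_m chi_k(m) conj(chi_l(m)) = 5 * [k = l].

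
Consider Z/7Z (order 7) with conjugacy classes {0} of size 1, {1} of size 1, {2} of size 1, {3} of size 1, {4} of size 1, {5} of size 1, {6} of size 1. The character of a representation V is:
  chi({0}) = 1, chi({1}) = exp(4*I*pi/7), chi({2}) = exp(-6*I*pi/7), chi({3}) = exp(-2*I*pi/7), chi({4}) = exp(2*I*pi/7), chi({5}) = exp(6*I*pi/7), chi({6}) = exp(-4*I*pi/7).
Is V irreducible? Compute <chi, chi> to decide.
Irreducible: <chi, chi> = 1.

<chi, chi> = (1/|G|) sum_C |C| * |chi(C)|^2 = (1/7)[1*|1|^2 + 1*|exp(4*I*pi/7)|^2 + 1*|exp(-6*I*pi/7)|^2 + 1*|exp(-2*I*pi/7)|^2 + 1*|exp(2*I*pi/7)|^2 + 1*|exp(6*I*pi/7)|^2 + 1*|exp(-4*I*pi/7)|^2]
  = (1/7)[(1) + (1) + (1) + (1) + (1) + (1) + (1)] = 7/7 = 1.
(Exp terms are combined using exp(i*s)*conj(exp(i*t)) = exp(i*(s-t)), and sums of them are collapsed using the identity that for every m > 1 the m distinct m-th roots of unity sum to 0, e.g. 1 + exp(2*I*pi/3) + exp(-2*I*pi/3) = 0.)
A character is irreducible iff <chi, chi> = 1, so this representation is irreducible.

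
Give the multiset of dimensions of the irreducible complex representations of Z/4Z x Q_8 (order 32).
Dimensions: 1, 1, 1, 1, 1, 1, 1, 1, 1, 1, 1, 1, 1, 1, 1, 1, 2, 2, 2, 2

Solution. There are 20 irreducibles (= number of conjugacy classes). Their dimensions d_i satisfy sum d_i^2 = |G| = 32: 1 + 1 + 1 + 1 + 1 + 1 + 1 + 1 + 1 + 1 + 1 + 1 + 1 + 1 + 1 + 1 + 4 + 4 + 4 + 4 = 32. (For the product with Z/4Z: each of the 4 1-dim characters of Z/4Z tensors with each irrep of Q_8, giving 4 copies of each Q_8-dimension.)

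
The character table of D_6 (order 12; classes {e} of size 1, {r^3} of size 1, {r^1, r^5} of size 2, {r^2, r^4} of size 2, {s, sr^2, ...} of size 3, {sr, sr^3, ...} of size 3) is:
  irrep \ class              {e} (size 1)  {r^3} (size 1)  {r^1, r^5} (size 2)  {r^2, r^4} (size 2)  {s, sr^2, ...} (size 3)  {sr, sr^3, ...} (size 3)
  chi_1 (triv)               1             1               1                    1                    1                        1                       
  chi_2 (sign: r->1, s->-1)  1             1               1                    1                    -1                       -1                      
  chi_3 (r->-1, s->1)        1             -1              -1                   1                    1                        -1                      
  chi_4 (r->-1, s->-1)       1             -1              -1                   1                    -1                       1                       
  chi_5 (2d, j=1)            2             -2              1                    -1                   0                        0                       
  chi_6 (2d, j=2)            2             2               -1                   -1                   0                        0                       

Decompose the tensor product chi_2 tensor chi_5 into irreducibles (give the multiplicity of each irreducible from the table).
chi_2 tensor chi_5 = chi_5 (all other irreducibles have multiplicity 0).

Reasoning: The character of a tensor product is the pointwise product (chi_2 * chi_5)(C) = chi_2(C) * chi_5(C):
  {e}: (1)*(2), {r^3}: (1)*(-2), {r^1, r^5}: (1)*(1), {r^2, r^4}: (1)*(-1), {s, sr^2, ...}: (-1)*(0), {sr, sr^3, ...}: (-1)*(0)
so (chi_2 * chi_5) takes values
  {e} -> 2, {r^3} -> -2, {r^1, r^5} -> 1, {r^2, r^4} -> -1, {s, sr^2, ...} -> 0, {sr, sr^3, ...} -> 0.
Now take the inner product of this character with each irreducible chi from the table, <chi_2*chi_5, chi> = (1/12) sum_C |C| (chi_2*chi_5)(C) conj(chi(C)):
  <chi_2*chi_5, chi_1> = (1/12)[1*(2)*conj(1) + 1*(-2)*conj(1) + 2*(1)*conj(1) + 2*(-1)*conj(1) + 3*(0)*conj(1) + 3*(0)*conj(1)]
      = (1/12)[(2) + (-2) + (2) + (-2) + (0) + (0)] = 0/12 = 0
  <chi_2*chi_5, chi_2> = (1/12)[1*(2)*conj(1) + 1*(-2)*conj(1) + 2*(1)*conj(1) + 2*(-1)*conj(1) + 3*(0)*conj(-1) + 3*(0)*conj(-1)]
      = (1/12)[(2) + (-2) + (2) + (-2) + (0) + (0)] = 0/12 = 0
  <chi_2*chi_5, chi_3> = (1/12)[1*(2)*conj(1) + 1*(-2)*conj(-1) + 2*(1)*conj(-1) + 2*(-1)*conj(1) + 3*(0)*conj(1) + 3*(0)*conj(-1)]
      = (1/12)[(2) + (2) + (-2) + (-2) + (0) + (0)] = 0/12 = 0
  <chi_2*chi_5, chi_4> = (1/12)[1*(2)*conj(1) + 1*(-2)*conj(-1) + 2*(1)*conj(-1) + 2*(-1)*conj(1) + 3*(0)*conj(-1) + 3*(0)*conj(1)]
      = (1/12)[(2) + (2) + (-2) + (-2) + (0) + (0)] = 0/12 = 0
  <chi_2*chi_5, chi_5> = (1/12)[1*(2)*conj(2) + 1*(-2)*conj(-2) + 2*(1)*conj(1) + 2*(-1)*conj(-1) + 3*(0)*conj(0) + 3*(0)*conj(0)]
      = (1/12)[(4) + (4) + (2) + (2) + (0) + (0)] = 12/12 = 1
  <chi_2*chi_5, chi_6> = (1/12)[1*(2)*conj(2) + 1*(-2)*conj(2) + 2*(1)*conj(-1) + 2*(-1)*conj(-1) + 3*(0)*conj(0) + 3*(0)*conj(0)]
      = (1/12)[(4) + (-4) + (-2) + (2) + (0) + (0)] = 0/12 = 0
Hence the multiplicities are chi_5: 1. Dimension check: dim(chi_2)*dim(chi_5) = 1*2 = 2 and sum (mult * dim) = 1*2 = 2.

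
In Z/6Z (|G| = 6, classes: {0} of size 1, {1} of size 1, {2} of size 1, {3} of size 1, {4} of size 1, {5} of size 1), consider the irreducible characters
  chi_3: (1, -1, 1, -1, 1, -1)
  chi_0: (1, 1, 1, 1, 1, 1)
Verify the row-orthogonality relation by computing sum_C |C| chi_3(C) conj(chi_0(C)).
Sum = 0; so <chi_3, chi_0> = 0 (distinct irreducibles are orthogonal).

Compute term by term over conjugacy classes (|C| * chi_3(C) * conj(chi_0(C))):
  1*(1)*conj(1) + 1*(-1)*conj(1) + 1*(1)*conj(1) + 1*(-1)*conj(1) + 1*(1)*conj(1) + 1*(-1)*conj(1)
  = (1) + (-1) + (1) + (-1) + (1) + (-1)
  = 0.
(Exp terms are combined using exp(i*s)*conj(exp(i*t)) = exp(i*(s-t)), and sums of them are collapsed using the identity that for every m > 1 the m distinct m-th roots of unity sum to 0, e.g. 1 + exp(2*I*pi/3) + exp(-2*I*pi/3) = 0.)
Dividing by |G| = 6 gives 0/6 = 0, matching the row-orthogonality relation <chi_3, chi_0> = [chi_3 = chi_0].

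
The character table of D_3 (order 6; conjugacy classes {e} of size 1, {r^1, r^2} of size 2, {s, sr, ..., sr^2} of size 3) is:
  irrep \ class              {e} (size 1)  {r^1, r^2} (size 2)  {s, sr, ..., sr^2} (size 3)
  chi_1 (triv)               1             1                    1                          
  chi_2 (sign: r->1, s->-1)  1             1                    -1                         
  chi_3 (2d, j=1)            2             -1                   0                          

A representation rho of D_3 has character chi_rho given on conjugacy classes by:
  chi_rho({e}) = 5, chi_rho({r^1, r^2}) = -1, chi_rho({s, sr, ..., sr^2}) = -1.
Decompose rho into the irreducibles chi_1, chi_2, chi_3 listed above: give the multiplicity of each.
Multiplicities: chi_1: 0, chi_2: 1, chi_3: 2.

Reasoning: Use <chi_rho, chi> = (1/|G|) sum_C |C| * chi_rho(C) * conj(chi(C)) with |G| = 6 for each irreducible chi in the table:
  <chi_rho, chi_1> = (1/6)[1*(5)*conj(1) + 2*(-1)*conj(1) + 3*(-1)*conj(1)]
      = (1/6)[(5) + (-2) + (-3)] = 0/6 = 0
  <chi_rho, chi_2> = (1/6)[1*(5)*conj(1) + 2*(-1)*conj(1) + 3*(-1)*conj(-1)]
      = (1/6)[(5) + (-2) + (3)] = 6/6 = 1
  <chi_rho, chi_3> = (1/6)[1*(5)*conj(2) + 2*(-1)*conj(-1) + 3*(-1)*conj(0)]
      = (1/6)[(10) + (2) + (0)] = 12/6 = 2
Dimension check: dim(rho) = sum (mult * dim) = 0*1 + 1*1 + 2*2 = 5 = chi_rho(e) = 5.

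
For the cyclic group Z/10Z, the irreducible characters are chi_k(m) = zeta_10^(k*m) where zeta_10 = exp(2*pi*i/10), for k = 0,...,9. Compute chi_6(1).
chi_6(1) = zeta_10^6 = exp(-4*I*pi/5)

Proof sketch: chi_6(1) = zeta_10^(6*1) = zeta_10^6. Since zeta_10^10 = 1, this equals zeta_10^6 = exp(2*pi*i*6/10) = exp(-4*I*pi/5).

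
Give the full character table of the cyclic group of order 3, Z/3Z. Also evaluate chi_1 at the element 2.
Character table of Z/3Z (irreps indexed chi_0,...,chi_2 with chi_k(m) = zeta_3^(k*m), zeta_3 = exp(2*pi*i/3)):
  irrep \ class  {0} (size 1)  {1} (size 1)    {2} (size 1)  
  chi_0          1             1               1             
  chi_1          1             exp(2*I*pi/3)   exp(-2*I*pi/3)
  chi_2          1             exp(-2*I*pi/3)  exp(2*I*pi/3) 

Spot check: chi_1(2) = zeta_3^(1*2) = zeta_3^2 = exp(-2*I*pi/3).

Derivation: Z/3Z is abelian, so all 3 irreducible complex representations are 1-dimensional. They are given by chi_k(m) = zeta_3^(k*m) for k = 0,...,2. Row orthogonality: sum_m chi_k(m) conj(chi_l(m)) = 3 * [k = l].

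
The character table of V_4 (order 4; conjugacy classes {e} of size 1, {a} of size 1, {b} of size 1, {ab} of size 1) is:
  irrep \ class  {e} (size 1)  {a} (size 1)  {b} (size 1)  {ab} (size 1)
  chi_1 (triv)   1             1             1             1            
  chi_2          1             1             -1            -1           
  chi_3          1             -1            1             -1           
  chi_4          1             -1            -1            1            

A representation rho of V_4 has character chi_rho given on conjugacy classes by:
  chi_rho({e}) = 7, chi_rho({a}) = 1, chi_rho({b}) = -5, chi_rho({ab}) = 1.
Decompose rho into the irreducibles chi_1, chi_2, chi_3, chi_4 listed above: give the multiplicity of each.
Multiplicities: chi_1: 1, chi_2: 3, chi_3: 0, chi_4: 3.

Reasoning: Use <chi_rho, chi> = (1/|G|) sum_C |C| * chi_rho(C) * conj(chi(C)) with |G| = 4 for each irreducible chi in the table:
  <chi_rho, chi_1> = (1/4)[1*(7)*conj(1) + 1*(1)*conj(1) + 1*(-5)*conj(1) + 1*(1)*conj(1)]
      = (1/4)[(7) + (1) + (-5) + (1)] = 4/4 = 1
  <chi_rho, chi_2> = (1/4)[1*(7)*conj(1) + 1*(1)*conj(1) + 1*(-5)*conj(-1) + 1*(1)*conj(-1)]
      = (1/4)[(7) + (1) + (5) + (-1)] = 12/4 = 3
  <chi_rho, chi_3> = (1/4)[1*(7)*conj(1) + 1*(1)*conj(-1) + 1*(-5)*conj(1) + 1*(1)*conj(-1)]
      = (1/4)[(7) + (-1) + (-5) + (-1)] = 0/4 = 0
  <chi_rho, chi_4> = (1/4)[1*(7)*conj(1) + 1*(1)*conj(-1) + 1*(-5)*conj(-1) + 1*(1)*conj(1)]
      = (1/4)[(7) + (-1) + (5) + (1)] = 12/4 = 3
Dimension check: dim(rho) = sum (mult * dim) = 1*1 + 3*1 + 0*1 + 3*1 = 7 = chi_rho(e) = 7.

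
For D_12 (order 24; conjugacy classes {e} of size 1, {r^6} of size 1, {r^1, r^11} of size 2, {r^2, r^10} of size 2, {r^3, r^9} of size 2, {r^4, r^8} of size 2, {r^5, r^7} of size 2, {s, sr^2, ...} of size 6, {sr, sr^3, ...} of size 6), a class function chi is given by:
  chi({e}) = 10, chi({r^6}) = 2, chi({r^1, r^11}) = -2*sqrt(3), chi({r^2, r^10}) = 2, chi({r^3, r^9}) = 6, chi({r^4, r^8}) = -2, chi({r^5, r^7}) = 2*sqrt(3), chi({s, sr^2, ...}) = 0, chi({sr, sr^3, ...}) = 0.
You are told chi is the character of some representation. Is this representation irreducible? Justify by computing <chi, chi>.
Not irreducible (reducible): <chi, chi> = 10 > 1.

Details: <chi, chi> = (1/|G|) sum_C |C| * |chi(C)|^2 = (1/24)[1*|10|^2 + 1*|2|^2 + 2*|-2*sqrt(3)|^2 + 2*|2|^2 + 2*|6|^2 + 2*|-2|^2 + 2*|2*sqrt(3)|^2 + 6*|0|^2 + 6*|0|^2]
  = (1/24)[(100) + (4) + (24) + (8) + (72) + (8) + (24) + (0) + (0)] = 240/24 = 10.
A character is irreducible iff <chi, chi> = 1, so this representation is reducible.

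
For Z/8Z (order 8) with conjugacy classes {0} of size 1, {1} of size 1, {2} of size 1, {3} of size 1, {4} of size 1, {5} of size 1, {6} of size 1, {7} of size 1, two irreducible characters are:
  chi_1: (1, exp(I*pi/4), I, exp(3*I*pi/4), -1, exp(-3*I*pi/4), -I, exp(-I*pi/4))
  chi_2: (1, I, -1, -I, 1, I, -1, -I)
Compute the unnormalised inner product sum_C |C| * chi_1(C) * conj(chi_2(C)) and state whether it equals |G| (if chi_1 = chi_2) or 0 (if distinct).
Sum = 0; so <chi_1, chi_2> = 0 (distinct irreducibles are orthogonal).

Explanation: Compute term by term over conjugacy classes (|C| * chi_1(C) * conj(chi_2(C))):
  1*(1)*conj(1) + 1*(exp(I*pi/4))*conj(I) + 1*(I)*conj(-1) + 1*(exp(3*I*pi/4))*conj(-I) + 1*(-1)*conj(1) + 1*(exp(-3*I*pi/4))*conj(I) + 1*(-I)*conj(-1) + 1*(exp(-I*pi/4))*conj(-I)
  = (1) + (-exp(3*I*pi/4)) + (-I) + (exp(-3*I*pi/4)) + (-1) + (-exp(-I*pi/4)) + (I) + (exp(I*pi/4))
  = 0.
(Exp terms are combined using exp(i*s)*conj(exp(i*t)) = exp(i*(s-t)), and sums of them are collapsed using the identity that for every m > 1 the m distinct m-th roots of unity sum to 0, e.g. 1 + exp(2*I*pi/3) + exp(-2*I*pi/3) = 0.)
Dividing by |G| = 8 gives 0/8 = 0, matching the row-orthogonality relation <chi_1, chi_2> = [chi_1 = chi_2].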